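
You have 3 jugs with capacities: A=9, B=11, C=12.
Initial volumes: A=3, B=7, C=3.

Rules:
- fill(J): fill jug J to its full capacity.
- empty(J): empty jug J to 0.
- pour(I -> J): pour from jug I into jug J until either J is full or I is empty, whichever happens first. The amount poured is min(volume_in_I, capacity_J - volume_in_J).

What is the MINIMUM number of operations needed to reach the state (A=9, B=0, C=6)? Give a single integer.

BFS from (A=3, B=7, C=3). One shortest path:
  1. empty(B) -> (A=3 B=0 C=3)
  2. fill(C) -> (A=3 B=0 C=12)
  3. pour(C -> A) -> (A=9 B=0 C=6)
Reached target in 3 moves.

Answer: 3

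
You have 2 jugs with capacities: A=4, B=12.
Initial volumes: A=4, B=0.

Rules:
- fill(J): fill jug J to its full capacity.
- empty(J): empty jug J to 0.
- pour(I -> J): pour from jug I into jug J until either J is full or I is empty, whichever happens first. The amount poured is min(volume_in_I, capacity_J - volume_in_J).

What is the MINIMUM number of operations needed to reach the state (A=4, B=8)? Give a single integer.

Answer: 3

Derivation:
BFS from (A=4, B=0). One shortest path:
  1. empty(A) -> (A=0 B=0)
  2. fill(B) -> (A=0 B=12)
  3. pour(B -> A) -> (A=4 B=8)
Reached target in 3 moves.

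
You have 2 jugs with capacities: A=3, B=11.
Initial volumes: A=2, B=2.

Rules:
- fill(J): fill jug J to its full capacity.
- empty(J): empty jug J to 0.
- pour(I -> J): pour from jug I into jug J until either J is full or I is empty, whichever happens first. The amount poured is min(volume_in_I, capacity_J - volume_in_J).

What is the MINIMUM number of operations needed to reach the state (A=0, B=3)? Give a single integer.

Answer: 3

Derivation:
BFS from (A=2, B=2). One shortest path:
  1. fill(A) -> (A=3 B=2)
  2. empty(B) -> (A=3 B=0)
  3. pour(A -> B) -> (A=0 B=3)
Reached target in 3 moves.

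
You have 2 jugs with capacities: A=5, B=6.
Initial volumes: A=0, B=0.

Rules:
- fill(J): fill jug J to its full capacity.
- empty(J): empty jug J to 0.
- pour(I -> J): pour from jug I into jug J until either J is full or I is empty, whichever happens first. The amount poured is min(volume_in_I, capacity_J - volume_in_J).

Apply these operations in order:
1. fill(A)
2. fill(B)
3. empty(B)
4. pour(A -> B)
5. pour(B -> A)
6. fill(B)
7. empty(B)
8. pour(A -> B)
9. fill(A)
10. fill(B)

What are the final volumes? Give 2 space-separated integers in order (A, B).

Answer: 5 6

Derivation:
Step 1: fill(A) -> (A=5 B=0)
Step 2: fill(B) -> (A=5 B=6)
Step 3: empty(B) -> (A=5 B=0)
Step 4: pour(A -> B) -> (A=0 B=5)
Step 5: pour(B -> A) -> (A=5 B=0)
Step 6: fill(B) -> (A=5 B=6)
Step 7: empty(B) -> (A=5 B=0)
Step 8: pour(A -> B) -> (A=0 B=5)
Step 9: fill(A) -> (A=5 B=5)
Step 10: fill(B) -> (A=5 B=6)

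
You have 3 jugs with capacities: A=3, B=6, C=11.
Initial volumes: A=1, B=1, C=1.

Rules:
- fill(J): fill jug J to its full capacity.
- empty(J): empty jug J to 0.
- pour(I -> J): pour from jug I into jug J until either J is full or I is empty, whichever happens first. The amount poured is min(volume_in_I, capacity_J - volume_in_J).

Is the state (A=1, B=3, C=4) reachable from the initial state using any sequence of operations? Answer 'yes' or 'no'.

Answer: no

Derivation:
BFS explored all 237 reachable states.
Reachable set includes: (0,0,0), (0,0,1), (0,0,2), (0,0,3), (0,0,4), (0,0,5), (0,0,6), (0,0,7), (0,0,8), (0,0,9), (0,0,10), (0,0,11) ...
Target (A=1, B=3, C=4) not in reachable set → no.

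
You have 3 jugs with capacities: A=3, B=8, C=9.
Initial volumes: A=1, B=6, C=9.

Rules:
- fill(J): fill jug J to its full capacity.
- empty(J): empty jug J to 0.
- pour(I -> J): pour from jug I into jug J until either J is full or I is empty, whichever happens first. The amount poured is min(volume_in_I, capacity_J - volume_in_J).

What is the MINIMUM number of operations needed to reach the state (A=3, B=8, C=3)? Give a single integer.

BFS from (A=1, B=6, C=9). One shortest path:
  1. fill(A) -> (A=3 B=6 C=9)
  2. fill(B) -> (A=3 B=8 C=9)
  3. empty(C) -> (A=3 B=8 C=0)
  4. pour(A -> C) -> (A=0 B=8 C=3)
  5. fill(A) -> (A=3 B=8 C=3)
Reached target in 5 moves.

Answer: 5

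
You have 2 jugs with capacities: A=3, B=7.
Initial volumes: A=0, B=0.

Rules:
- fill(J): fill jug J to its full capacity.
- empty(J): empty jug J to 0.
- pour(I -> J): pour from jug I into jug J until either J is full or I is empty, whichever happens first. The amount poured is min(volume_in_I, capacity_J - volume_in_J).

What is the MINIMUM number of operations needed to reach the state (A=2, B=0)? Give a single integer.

Answer: 7

Derivation:
BFS from (A=0, B=0). One shortest path:
  1. fill(A) -> (A=3 B=0)
  2. pour(A -> B) -> (A=0 B=3)
  3. fill(A) -> (A=3 B=3)
  4. pour(A -> B) -> (A=0 B=6)
  5. fill(A) -> (A=3 B=6)
  6. pour(A -> B) -> (A=2 B=7)
  7. empty(B) -> (A=2 B=0)
Reached target in 7 moves.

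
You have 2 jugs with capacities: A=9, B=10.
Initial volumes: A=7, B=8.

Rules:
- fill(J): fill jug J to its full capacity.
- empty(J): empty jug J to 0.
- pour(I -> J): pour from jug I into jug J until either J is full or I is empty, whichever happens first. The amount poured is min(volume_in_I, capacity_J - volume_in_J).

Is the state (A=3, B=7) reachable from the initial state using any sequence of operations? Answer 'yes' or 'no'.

Answer: no

Derivation:
BFS explored all 39 reachable states.
Reachable set includes: (0,0), (0,1), (0,2), (0,3), (0,4), (0,5), (0,6), (0,7), (0,8), (0,9), (0,10), (1,0) ...
Target (A=3, B=7) not in reachable set → no.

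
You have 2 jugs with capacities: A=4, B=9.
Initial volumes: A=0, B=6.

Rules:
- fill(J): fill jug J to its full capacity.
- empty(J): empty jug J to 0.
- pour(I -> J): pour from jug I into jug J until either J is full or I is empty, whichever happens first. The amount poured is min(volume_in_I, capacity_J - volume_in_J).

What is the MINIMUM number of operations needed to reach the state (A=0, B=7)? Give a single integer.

BFS from (A=0, B=6). One shortest path:
  1. pour(B -> A) -> (A=4 B=2)
  2. empty(A) -> (A=0 B=2)
  3. pour(B -> A) -> (A=2 B=0)
  4. fill(B) -> (A=2 B=9)
  5. pour(B -> A) -> (A=4 B=7)
  6. empty(A) -> (A=0 B=7)
Reached target in 6 moves.

Answer: 6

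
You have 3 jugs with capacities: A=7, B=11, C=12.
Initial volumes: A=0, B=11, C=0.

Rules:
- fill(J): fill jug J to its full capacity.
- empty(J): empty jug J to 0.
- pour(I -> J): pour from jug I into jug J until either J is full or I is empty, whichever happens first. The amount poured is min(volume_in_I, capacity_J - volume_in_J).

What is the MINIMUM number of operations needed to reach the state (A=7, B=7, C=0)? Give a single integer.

Answer: 4

Derivation:
BFS from (A=0, B=11, C=0). One shortest path:
  1. fill(A) -> (A=7 B=11 C=0)
  2. empty(B) -> (A=7 B=0 C=0)
  3. pour(A -> B) -> (A=0 B=7 C=0)
  4. fill(A) -> (A=7 B=7 C=0)
Reached target in 4 moves.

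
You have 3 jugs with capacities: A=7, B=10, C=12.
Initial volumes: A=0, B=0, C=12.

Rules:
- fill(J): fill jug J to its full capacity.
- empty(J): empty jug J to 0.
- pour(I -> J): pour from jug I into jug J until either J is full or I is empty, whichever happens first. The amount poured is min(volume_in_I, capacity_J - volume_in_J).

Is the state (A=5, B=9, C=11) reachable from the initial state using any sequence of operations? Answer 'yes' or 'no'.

Answer: no

Derivation:
BFS explored all 550 reachable states.
Reachable set includes: (0,0,0), (0,0,1), (0,0,2), (0,0,3), (0,0,4), (0,0,5), (0,0,6), (0,0,7), (0,0,8), (0,0,9), (0,0,10), (0,0,11) ...
Target (A=5, B=9, C=11) not in reachable set → no.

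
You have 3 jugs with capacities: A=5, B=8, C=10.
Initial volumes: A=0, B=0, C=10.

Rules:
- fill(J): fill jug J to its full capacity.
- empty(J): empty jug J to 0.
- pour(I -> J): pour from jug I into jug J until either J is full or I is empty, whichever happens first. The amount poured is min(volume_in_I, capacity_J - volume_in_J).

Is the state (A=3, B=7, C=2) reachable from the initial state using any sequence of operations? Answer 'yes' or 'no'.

BFS explored all 342 reachable states.
Reachable set includes: (0,0,0), (0,0,1), (0,0,2), (0,0,3), (0,0,4), (0,0,5), (0,0,6), (0,0,7), (0,0,8), (0,0,9), (0,0,10), (0,1,0) ...
Target (A=3, B=7, C=2) not in reachable set → no.

Answer: no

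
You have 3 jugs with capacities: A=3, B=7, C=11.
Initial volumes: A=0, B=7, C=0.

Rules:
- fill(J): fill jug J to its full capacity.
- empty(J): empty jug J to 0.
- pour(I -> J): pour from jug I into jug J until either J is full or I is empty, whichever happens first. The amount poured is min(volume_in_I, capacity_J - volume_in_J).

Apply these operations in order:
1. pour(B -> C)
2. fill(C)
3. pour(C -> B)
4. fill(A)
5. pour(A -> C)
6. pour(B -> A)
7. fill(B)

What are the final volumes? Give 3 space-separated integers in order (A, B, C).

Answer: 3 7 7

Derivation:
Step 1: pour(B -> C) -> (A=0 B=0 C=7)
Step 2: fill(C) -> (A=0 B=0 C=11)
Step 3: pour(C -> B) -> (A=0 B=7 C=4)
Step 4: fill(A) -> (A=3 B=7 C=4)
Step 5: pour(A -> C) -> (A=0 B=7 C=7)
Step 6: pour(B -> A) -> (A=3 B=4 C=7)
Step 7: fill(B) -> (A=3 B=7 C=7)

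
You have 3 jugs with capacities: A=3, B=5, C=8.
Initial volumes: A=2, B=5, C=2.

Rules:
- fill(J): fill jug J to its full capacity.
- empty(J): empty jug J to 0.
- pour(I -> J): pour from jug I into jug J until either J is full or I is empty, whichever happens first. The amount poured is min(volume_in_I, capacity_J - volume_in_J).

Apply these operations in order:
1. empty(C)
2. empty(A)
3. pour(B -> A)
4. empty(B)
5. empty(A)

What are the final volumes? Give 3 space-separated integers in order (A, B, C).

Step 1: empty(C) -> (A=2 B=5 C=0)
Step 2: empty(A) -> (A=0 B=5 C=0)
Step 3: pour(B -> A) -> (A=3 B=2 C=0)
Step 4: empty(B) -> (A=3 B=0 C=0)
Step 5: empty(A) -> (A=0 B=0 C=0)

Answer: 0 0 0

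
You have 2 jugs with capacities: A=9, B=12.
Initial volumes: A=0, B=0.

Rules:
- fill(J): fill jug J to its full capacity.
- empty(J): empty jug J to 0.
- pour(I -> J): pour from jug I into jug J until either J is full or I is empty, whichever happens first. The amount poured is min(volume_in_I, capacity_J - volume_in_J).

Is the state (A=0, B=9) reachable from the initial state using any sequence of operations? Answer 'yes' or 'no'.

Answer: yes

Derivation:
BFS from (A=0, B=0):
  1. fill(A) -> (A=9 B=0)
  2. pour(A -> B) -> (A=0 B=9)
Target reached → yes.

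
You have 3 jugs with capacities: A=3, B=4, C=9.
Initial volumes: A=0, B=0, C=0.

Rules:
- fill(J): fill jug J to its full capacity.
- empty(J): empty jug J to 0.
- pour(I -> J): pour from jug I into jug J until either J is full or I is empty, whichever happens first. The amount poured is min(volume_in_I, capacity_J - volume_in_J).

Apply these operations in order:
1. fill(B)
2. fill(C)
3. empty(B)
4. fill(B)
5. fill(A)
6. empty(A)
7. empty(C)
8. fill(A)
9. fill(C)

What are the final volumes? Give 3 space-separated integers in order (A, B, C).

Step 1: fill(B) -> (A=0 B=4 C=0)
Step 2: fill(C) -> (A=0 B=4 C=9)
Step 3: empty(B) -> (A=0 B=0 C=9)
Step 4: fill(B) -> (A=0 B=4 C=9)
Step 5: fill(A) -> (A=3 B=4 C=9)
Step 6: empty(A) -> (A=0 B=4 C=9)
Step 7: empty(C) -> (A=0 B=4 C=0)
Step 8: fill(A) -> (A=3 B=4 C=0)
Step 9: fill(C) -> (A=3 B=4 C=9)

Answer: 3 4 9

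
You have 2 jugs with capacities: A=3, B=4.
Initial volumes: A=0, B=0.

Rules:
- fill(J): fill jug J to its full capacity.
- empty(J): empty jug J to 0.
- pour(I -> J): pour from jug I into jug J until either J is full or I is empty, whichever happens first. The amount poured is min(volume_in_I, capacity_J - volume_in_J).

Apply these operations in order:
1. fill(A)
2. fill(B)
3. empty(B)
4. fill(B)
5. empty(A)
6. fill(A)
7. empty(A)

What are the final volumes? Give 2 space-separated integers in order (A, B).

Answer: 0 4

Derivation:
Step 1: fill(A) -> (A=3 B=0)
Step 2: fill(B) -> (A=3 B=4)
Step 3: empty(B) -> (A=3 B=0)
Step 4: fill(B) -> (A=3 B=4)
Step 5: empty(A) -> (A=0 B=4)
Step 6: fill(A) -> (A=3 B=4)
Step 7: empty(A) -> (A=0 B=4)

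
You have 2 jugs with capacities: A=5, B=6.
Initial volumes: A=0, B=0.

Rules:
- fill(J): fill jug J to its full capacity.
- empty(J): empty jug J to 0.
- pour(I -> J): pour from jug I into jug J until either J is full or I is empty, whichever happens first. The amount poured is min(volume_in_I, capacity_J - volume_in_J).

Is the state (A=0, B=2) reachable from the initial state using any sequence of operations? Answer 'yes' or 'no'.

Answer: yes

Derivation:
BFS from (A=0, B=0):
  1. fill(B) -> (A=0 B=6)
  2. pour(B -> A) -> (A=5 B=1)
  3. empty(A) -> (A=0 B=1)
  4. pour(B -> A) -> (A=1 B=0)
  5. fill(B) -> (A=1 B=6)
  6. pour(B -> A) -> (A=5 B=2)
  7. empty(A) -> (A=0 B=2)
Target reached → yes.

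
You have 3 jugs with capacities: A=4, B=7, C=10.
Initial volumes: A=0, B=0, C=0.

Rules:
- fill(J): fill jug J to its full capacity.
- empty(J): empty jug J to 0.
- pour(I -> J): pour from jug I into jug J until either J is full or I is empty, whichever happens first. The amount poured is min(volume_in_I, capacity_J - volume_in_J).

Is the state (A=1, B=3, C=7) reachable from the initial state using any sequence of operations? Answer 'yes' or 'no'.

BFS explored all 278 reachable states.
Reachable set includes: (0,0,0), (0,0,1), (0,0,2), (0,0,3), (0,0,4), (0,0,5), (0,0,6), (0,0,7), (0,0,8), (0,0,9), (0,0,10), (0,1,0) ...
Target (A=1, B=3, C=7) not in reachable set → no.

Answer: no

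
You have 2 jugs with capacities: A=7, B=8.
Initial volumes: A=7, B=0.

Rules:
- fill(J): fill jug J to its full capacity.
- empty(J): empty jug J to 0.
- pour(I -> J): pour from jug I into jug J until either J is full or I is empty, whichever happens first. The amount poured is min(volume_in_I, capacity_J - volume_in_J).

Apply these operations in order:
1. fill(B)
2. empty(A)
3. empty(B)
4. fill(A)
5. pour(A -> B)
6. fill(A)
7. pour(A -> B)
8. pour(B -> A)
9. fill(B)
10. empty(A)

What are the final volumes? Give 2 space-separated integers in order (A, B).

Step 1: fill(B) -> (A=7 B=8)
Step 2: empty(A) -> (A=0 B=8)
Step 3: empty(B) -> (A=0 B=0)
Step 4: fill(A) -> (A=7 B=0)
Step 5: pour(A -> B) -> (A=0 B=7)
Step 6: fill(A) -> (A=7 B=7)
Step 7: pour(A -> B) -> (A=6 B=8)
Step 8: pour(B -> A) -> (A=7 B=7)
Step 9: fill(B) -> (A=7 B=8)
Step 10: empty(A) -> (A=0 B=8)

Answer: 0 8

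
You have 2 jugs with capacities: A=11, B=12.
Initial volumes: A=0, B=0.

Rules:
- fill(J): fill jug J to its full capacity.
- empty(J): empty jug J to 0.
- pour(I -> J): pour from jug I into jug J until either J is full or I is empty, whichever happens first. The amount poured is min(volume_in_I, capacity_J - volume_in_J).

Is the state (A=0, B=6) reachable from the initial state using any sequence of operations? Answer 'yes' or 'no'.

Answer: yes

Derivation:
BFS from (A=0, B=0):
  1. fill(A) -> (A=11 B=0)
  2. pour(A -> B) -> (A=0 B=11)
  3. fill(A) -> (A=11 B=11)
  4. pour(A -> B) -> (A=10 B=12)
  5. empty(B) -> (A=10 B=0)
  6. pour(A -> B) -> (A=0 B=10)
  7. fill(A) -> (A=11 B=10)
  8. pour(A -> B) -> (A=9 B=12)
  9. empty(B) -> (A=9 B=0)
  10. pour(A -> B) -> (A=0 B=9)
  11. fill(A) -> (A=11 B=9)
  12. pour(A -> B) -> (A=8 B=12)
  13. empty(B) -> (A=8 B=0)
  14. pour(A -> B) -> (A=0 B=8)
  15. fill(A) -> (A=11 B=8)
  16. pour(A -> B) -> (A=7 B=12)
  17. empty(B) -> (A=7 B=0)
  18. pour(A -> B) -> (A=0 B=7)
  19. fill(A) -> (A=11 B=7)
  20. pour(A -> B) -> (A=6 B=12)
  21. empty(B) -> (A=6 B=0)
  22. pour(A -> B) -> (A=0 B=6)
Target reached → yes.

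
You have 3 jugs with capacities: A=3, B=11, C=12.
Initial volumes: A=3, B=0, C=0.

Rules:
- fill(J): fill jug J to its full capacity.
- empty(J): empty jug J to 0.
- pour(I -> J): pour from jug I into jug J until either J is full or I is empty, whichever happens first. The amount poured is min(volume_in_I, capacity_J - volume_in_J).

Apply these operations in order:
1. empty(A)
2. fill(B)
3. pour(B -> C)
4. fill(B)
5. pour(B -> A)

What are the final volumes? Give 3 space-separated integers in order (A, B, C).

Answer: 3 8 11

Derivation:
Step 1: empty(A) -> (A=0 B=0 C=0)
Step 2: fill(B) -> (A=0 B=11 C=0)
Step 3: pour(B -> C) -> (A=0 B=0 C=11)
Step 4: fill(B) -> (A=0 B=11 C=11)
Step 5: pour(B -> A) -> (A=3 B=8 C=11)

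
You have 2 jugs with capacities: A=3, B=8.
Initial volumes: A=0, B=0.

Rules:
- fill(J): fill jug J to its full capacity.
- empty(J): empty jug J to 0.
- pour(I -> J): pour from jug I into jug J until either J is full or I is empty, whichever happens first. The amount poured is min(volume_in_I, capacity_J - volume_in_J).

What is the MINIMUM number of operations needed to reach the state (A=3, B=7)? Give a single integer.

Answer: 8

Derivation:
BFS from (A=0, B=0). One shortest path:
  1. fill(B) -> (A=0 B=8)
  2. pour(B -> A) -> (A=3 B=5)
  3. empty(A) -> (A=0 B=5)
  4. pour(B -> A) -> (A=3 B=2)
  5. empty(A) -> (A=0 B=2)
  6. pour(B -> A) -> (A=2 B=0)
  7. fill(B) -> (A=2 B=8)
  8. pour(B -> A) -> (A=3 B=7)
Reached target in 8 moves.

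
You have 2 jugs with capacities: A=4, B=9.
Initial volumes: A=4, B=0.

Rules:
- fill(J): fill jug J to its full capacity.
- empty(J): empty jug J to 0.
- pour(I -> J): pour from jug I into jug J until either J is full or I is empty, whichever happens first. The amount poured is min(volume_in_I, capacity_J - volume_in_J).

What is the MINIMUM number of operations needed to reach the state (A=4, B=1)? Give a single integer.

Answer: 5

Derivation:
BFS from (A=4, B=0). One shortest path:
  1. empty(A) -> (A=0 B=0)
  2. fill(B) -> (A=0 B=9)
  3. pour(B -> A) -> (A=4 B=5)
  4. empty(A) -> (A=0 B=5)
  5. pour(B -> A) -> (A=4 B=1)
Reached target in 5 moves.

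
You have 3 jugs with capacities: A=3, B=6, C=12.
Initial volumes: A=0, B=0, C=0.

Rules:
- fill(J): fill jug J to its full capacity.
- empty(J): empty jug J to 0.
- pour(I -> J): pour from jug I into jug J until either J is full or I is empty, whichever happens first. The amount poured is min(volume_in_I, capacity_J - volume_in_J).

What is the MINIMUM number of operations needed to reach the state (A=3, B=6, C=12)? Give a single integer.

Answer: 3

Derivation:
BFS from (A=0, B=0, C=0). One shortest path:
  1. fill(A) -> (A=3 B=0 C=0)
  2. fill(B) -> (A=3 B=6 C=0)
  3. fill(C) -> (A=3 B=6 C=12)
Reached target in 3 moves.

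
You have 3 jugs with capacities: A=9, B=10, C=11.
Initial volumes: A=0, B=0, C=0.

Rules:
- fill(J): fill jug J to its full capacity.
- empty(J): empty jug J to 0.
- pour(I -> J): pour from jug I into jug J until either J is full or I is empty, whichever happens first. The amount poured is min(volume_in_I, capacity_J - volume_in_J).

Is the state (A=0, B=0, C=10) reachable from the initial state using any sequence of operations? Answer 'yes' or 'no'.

BFS from (A=0, B=0, C=0):
  1. fill(B) -> (A=0 B=10 C=0)
  2. pour(B -> C) -> (A=0 B=0 C=10)
Target reached → yes.

Answer: yes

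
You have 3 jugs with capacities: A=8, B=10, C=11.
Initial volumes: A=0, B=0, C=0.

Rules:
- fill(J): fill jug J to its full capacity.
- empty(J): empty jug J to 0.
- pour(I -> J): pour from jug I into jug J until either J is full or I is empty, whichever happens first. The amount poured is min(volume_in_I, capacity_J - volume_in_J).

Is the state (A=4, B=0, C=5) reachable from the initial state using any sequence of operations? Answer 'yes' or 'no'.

BFS from (A=0, B=0, C=0):
  1. fill(B) -> (A=0 B=10 C=0)
  2. pour(B -> A) -> (A=8 B=2 C=0)
  3. pour(A -> C) -> (A=0 B=2 C=8)
  4. pour(B -> A) -> (A=2 B=0 C=8)
  5. fill(B) -> (A=2 B=10 C=8)
  6. pour(B -> A) -> (A=8 B=4 C=8)
  7. pour(A -> C) -> (A=5 B=4 C=11)
  8. empty(C) -> (A=5 B=4 C=0)
  9. pour(A -> C) -> (A=0 B=4 C=5)
  10. pour(B -> A) -> (A=4 B=0 C=5)
Target reached → yes.

Answer: yes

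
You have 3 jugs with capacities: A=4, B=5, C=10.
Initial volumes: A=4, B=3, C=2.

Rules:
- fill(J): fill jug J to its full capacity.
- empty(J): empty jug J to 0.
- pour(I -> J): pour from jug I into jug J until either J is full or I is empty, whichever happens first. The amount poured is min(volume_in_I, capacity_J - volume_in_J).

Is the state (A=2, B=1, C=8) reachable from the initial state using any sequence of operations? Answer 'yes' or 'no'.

BFS explored all 222 reachable states.
Reachable set includes: (0,0,0), (0,0,1), (0,0,2), (0,0,3), (0,0,4), (0,0,5), (0,0,6), (0,0,7), (0,0,8), (0,0,9), (0,0,10), (0,1,0) ...
Target (A=2, B=1, C=8) not in reachable set → no.

Answer: no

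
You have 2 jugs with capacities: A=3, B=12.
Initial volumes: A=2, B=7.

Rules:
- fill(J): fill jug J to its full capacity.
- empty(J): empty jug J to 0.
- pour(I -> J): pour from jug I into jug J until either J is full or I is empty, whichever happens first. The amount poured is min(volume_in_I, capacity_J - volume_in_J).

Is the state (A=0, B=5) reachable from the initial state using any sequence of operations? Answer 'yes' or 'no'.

BFS from (A=2, B=7):
  1. empty(B) -> (A=2 B=0)
  2. pour(A -> B) -> (A=0 B=2)
  3. fill(A) -> (A=3 B=2)
  4. pour(A -> B) -> (A=0 B=5)
Target reached → yes.

Answer: yes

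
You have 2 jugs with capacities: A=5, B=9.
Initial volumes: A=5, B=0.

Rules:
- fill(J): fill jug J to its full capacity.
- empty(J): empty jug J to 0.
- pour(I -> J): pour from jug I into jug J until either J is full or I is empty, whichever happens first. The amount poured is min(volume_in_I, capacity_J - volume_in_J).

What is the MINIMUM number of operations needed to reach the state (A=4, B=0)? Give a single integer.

Answer: 5

Derivation:
BFS from (A=5, B=0). One shortest path:
  1. empty(A) -> (A=0 B=0)
  2. fill(B) -> (A=0 B=9)
  3. pour(B -> A) -> (A=5 B=4)
  4. empty(A) -> (A=0 B=4)
  5. pour(B -> A) -> (A=4 B=0)
Reached target in 5 moves.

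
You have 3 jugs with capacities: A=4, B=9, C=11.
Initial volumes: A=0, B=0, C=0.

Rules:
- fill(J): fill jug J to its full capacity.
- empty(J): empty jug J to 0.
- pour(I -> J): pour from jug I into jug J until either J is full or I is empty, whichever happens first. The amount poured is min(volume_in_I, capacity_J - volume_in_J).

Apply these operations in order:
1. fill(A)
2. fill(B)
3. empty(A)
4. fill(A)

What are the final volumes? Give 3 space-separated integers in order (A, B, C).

Step 1: fill(A) -> (A=4 B=0 C=0)
Step 2: fill(B) -> (A=4 B=9 C=0)
Step 3: empty(A) -> (A=0 B=9 C=0)
Step 4: fill(A) -> (A=4 B=9 C=0)

Answer: 4 9 0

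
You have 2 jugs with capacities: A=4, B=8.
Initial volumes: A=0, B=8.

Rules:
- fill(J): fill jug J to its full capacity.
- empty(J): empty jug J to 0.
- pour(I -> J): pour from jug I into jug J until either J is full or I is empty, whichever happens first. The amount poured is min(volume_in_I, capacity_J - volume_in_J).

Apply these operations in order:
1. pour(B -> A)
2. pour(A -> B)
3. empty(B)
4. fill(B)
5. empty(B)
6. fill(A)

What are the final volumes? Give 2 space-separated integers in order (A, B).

Answer: 4 0

Derivation:
Step 1: pour(B -> A) -> (A=4 B=4)
Step 2: pour(A -> B) -> (A=0 B=8)
Step 3: empty(B) -> (A=0 B=0)
Step 4: fill(B) -> (A=0 B=8)
Step 5: empty(B) -> (A=0 B=0)
Step 6: fill(A) -> (A=4 B=0)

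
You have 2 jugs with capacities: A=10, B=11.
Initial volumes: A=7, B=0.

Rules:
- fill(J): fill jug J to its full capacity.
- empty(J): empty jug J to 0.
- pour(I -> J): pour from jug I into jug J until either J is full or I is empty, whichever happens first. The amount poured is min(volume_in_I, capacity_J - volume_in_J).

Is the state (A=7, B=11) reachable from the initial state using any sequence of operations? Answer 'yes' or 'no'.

Answer: yes

Derivation:
BFS from (A=7, B=0):
  1. fill(B) -> (A=7 B=11)
Target reached → yes.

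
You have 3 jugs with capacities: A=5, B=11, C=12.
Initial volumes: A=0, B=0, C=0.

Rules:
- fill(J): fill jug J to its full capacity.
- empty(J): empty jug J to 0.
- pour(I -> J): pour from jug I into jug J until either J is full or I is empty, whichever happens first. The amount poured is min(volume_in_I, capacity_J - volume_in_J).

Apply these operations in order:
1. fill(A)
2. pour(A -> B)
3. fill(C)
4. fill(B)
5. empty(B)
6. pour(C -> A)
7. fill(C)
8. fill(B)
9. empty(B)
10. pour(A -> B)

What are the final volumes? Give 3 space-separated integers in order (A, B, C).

Answer: 0 5 12

Derivation:
Step 1: fill(A) -> (A=5 B=0 C=0)
Step 2: pour(A -> B) -> (A=0 B=5 C=0)
Step 3: fill(C) -> (A=0 B=5 C=12)
Step 4: fill(B) -> (A=0 B=11 C=12)
Step 5: empty(B) -> (A=0 B=0 C=12)
Step 6: pour(C -> A) -> (A=5 B=0 C=7)
Step 7: fill(C) -> (A=5 B=0 C=12)
Step 8: fill(B) -> (A=5 B=11 C=12)
Step 9: empty(B) -> (A=5 B=0 C=12)
Step 10: pour(A -> B) -> (A=0 B=5 C=12)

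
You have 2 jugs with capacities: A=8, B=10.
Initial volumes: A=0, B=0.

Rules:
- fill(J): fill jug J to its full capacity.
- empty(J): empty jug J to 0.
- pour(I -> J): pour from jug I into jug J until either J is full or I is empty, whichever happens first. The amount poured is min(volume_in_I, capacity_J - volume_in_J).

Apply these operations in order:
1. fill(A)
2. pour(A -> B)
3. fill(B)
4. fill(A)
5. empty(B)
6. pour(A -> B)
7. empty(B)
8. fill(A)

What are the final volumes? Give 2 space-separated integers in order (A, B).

Step 1: fill(A) -> (A=8 B=0)
Step 2: pour(A -> B) -> (A=0 B=8)
Step 3: fill(B) -> (A=0 B=10)
Step 4: fill(A) -> (A=8 B=10)
Step 5: empty(B) -> (A=8 B=0)
Step 6: pour(A -> B) -> (A=0 B=8)
Step 7: empty(B) -> (A=0 B=0)
Step 8: fill(A) -> (A=8 B=0)

Answer: 8 0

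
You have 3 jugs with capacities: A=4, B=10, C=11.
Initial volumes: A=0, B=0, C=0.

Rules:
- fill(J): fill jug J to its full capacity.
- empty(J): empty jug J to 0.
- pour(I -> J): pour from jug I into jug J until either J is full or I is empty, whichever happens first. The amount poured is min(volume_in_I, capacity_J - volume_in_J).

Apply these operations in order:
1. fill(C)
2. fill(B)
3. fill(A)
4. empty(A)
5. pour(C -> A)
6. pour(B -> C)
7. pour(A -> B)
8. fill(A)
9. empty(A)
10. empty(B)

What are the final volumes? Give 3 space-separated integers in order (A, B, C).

Step 1: fill(C) -> (A=0 B=0 C=11)
Step 2: fill(B) -> (A=0 B=10 C=11)
Step 3: fill(A) -> (A=4 B=10 C=11)
Step 4: empty(A) -> (A=0 B=10 C=11)
Step 5: pour(C -> A) -> (A=4 B=10 C=7)
Step 6: pour(B -> C) -> (A=4 B=6 C=11)
Step 7: pour(A -> B) -> (A=0 B=10 C=11)
Step 8: fill(A) -> (A=4 B=10 C=11)
Step 9: empty(A) -> (A=0 B=10 C=11)
Step 10: empty(B) -> (A=0 B=0 C=11)

Answer: 0 0 11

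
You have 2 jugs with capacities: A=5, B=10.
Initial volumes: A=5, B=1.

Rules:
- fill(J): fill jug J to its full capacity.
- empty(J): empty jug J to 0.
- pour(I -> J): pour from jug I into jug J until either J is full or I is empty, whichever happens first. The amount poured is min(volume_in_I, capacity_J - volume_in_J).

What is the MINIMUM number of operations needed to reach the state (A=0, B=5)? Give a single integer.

Answer: 2

Derivation:
BFS from (A=5, B=1). One shortest path:
  1. empty(B) -> (A=5 B=0)
  2. pour(A -> B) -> (A=0 B=5)
Reached target in 2 moves.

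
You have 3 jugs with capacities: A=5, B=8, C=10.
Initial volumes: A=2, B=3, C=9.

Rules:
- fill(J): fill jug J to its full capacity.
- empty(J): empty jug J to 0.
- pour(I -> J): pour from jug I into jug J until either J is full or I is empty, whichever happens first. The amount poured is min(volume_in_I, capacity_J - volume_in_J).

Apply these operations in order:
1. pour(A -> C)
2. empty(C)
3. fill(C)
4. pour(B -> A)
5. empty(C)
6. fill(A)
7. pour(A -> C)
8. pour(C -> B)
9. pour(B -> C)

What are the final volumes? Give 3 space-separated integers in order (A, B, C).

Answer: 0 0 5

Derivation:
Step 1: pour(A -> C) -> (A=1 B=3 C=10)
Step 2: empty(C) -> (A=1 B=3 C=0)
Step 3: fill(C) -> (A=1 B=3 C=10)
Step 4: pour(B -> A) -> (A=4 B=0 C=10)
Step 5: empty(C) -> (A=4 B=0 C=0)
Step 6: fill(A) -> (A=5 B=0 C=0)
Step 7: pour(A -> C) -> (A=0 B=0 C=5)
Step 8: pour(C -> B) -> (A=0 B=5 C=0)
Step 9: pour(B -> C) -> (A=0 B=0 C=5)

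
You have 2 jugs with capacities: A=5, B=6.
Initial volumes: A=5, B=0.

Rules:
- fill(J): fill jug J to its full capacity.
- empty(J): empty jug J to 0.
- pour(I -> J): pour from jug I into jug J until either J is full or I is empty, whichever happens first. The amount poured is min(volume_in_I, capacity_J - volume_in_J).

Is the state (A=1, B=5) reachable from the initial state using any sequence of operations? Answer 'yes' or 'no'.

Answer: no

Derivation:
BFS explored all 22 reachable states.
Reachable set includes: (0,0), (0,1), (0,2), (0,3), (0,4), (0,5), (0,6), (1,0), (1,6), (2,0), (2,6), (3,0) ...
Target (A=1, B=5) not in reachable set → no.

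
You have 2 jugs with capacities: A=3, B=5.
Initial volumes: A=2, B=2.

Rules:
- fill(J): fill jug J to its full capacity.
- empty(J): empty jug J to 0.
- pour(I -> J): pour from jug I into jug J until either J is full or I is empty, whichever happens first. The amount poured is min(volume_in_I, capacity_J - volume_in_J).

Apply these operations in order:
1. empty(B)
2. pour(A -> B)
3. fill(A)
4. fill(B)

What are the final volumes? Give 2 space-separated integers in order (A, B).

Step 1: empty(B) -> (A=2 B=0)
Step 2: pour(A -> B) -> (A=0 B=2)
Step 3: fill(A) -> (A=3 B=2)
Step 4: fill(B) -> (A=3 B=5)

Answer: 3 5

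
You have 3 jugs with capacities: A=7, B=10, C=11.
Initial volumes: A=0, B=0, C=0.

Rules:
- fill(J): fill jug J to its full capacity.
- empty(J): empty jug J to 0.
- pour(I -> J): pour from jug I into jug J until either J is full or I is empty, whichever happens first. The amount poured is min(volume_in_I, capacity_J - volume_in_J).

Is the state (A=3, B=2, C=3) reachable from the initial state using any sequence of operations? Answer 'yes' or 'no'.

BFS explored all 516 reachable states.
Reachable set includes: (0,0,0), (0,0,1), (0,0,2), (0,0,3), (0,0,4), (0,0,5), (0,0,6), (0,0,7), (0,0,8), (0,0,9), (0,0,10), (0,0,11) ...
Target (A=3, B=2, C=3) not in reachable set → no.

Answer: no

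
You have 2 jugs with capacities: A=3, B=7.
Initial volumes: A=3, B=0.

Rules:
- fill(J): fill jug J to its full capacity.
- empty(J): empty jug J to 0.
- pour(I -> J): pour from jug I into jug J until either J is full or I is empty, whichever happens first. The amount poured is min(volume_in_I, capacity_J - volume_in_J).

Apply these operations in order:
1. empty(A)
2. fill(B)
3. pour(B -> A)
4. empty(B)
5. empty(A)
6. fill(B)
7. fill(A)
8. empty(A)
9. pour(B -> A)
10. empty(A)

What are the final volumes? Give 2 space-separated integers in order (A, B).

Answer: 0 4

Derivation:
Step 1: empty(A) -> (A=0 B=0)
Step 2: fill(B) -> (A=0 B=7)
Step 3: pour(B -> A) -> (A=3 B=4)
Step 4: empty(B) -> (A=3 B=0)
Step 5: empty(A) -> (A=0 B=0)
Step 6: fill(B) -> (A=0 B=7)
Step 7: fill(A) -> (A=3 B=7)
Step 8: empty(A) -> (A=0 B=7)
Step 9: pour(B -> A) -> (A=3 B=4)
Step 10: empty(A) -> (A=0 B=4)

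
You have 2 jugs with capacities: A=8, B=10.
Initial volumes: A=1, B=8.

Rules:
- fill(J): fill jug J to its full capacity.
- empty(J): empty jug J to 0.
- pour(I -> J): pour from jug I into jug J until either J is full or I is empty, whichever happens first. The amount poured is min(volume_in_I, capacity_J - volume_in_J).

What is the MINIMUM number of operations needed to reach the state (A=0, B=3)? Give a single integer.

BFS from (A=1, B=8). One shortest path:
  1. fill(B) -> (A=1 B=10)
  2. pour(B -> A) -> (A=8 B=3)
  3. empty(A) -> (A=0 B=3)
Reached target in 3 moves.

Answer: 3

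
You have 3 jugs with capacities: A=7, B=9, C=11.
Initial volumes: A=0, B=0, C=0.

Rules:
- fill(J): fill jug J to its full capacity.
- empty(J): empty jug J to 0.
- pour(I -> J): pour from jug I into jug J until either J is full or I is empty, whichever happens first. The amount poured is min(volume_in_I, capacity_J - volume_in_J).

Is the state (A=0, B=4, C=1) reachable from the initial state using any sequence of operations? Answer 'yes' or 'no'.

Answer: yes

Derivation:
BFS from (A=0, B=0, C=0):
  1. fill(A) -> (A=7 B=0 C=0)
  2. pour(A -> B) -> (A=0 B=7 C=0)
  3. fill(A) -> (A=7 B=7 C=0)
  4. pour(A -> C) -> (A=0 B=7 C=7)
  5. pour(B -> C) -> (A=0 B=3 C=11)
  6. pour(C -> A) -> (A=7 B=3 C=4)
  7. pour(A -> B) -> (A=1 B=9 C=4)
  8. empty(B) -> (A=1 B=0 C=4)
  9. pour(C -> B) -> (A=1 B=4 C=0)
  10. pour(A -> C) -> (A=0 B=4 C=1)
Target reached → yes.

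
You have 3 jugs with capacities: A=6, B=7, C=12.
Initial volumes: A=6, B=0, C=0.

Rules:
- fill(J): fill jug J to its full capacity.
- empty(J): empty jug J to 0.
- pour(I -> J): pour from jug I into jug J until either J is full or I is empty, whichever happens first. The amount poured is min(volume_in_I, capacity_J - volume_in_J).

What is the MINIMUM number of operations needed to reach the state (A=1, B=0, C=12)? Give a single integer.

BFS from (A=6, B=0, C=0). One shortest path:
  1. fill(B) -> (A=6 B=7 C=0)
  2. pour(B -> C) -> (A=6 B=0 C=7)
  3. pour(A -> C) -> (A=1 B=0 C=12)
Reached target in 3 moves.

Answer: 3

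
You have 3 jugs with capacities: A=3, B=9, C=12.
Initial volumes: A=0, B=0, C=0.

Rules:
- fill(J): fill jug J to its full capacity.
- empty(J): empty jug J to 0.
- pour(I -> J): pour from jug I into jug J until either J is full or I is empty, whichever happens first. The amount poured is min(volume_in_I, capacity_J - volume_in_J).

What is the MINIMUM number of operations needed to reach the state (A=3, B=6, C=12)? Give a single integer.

Answer: 3

Derivation:
BFS from (A=0, B=0, C=0). One shortest path:
  1. fill(B) -> (A=0 B=9 C=0)
  2. fill(C) -> (A=0 B=9 C=12)
  3. pour(B -> A) -> (A=3 B=6 C=12)
Reached target in 3 moves.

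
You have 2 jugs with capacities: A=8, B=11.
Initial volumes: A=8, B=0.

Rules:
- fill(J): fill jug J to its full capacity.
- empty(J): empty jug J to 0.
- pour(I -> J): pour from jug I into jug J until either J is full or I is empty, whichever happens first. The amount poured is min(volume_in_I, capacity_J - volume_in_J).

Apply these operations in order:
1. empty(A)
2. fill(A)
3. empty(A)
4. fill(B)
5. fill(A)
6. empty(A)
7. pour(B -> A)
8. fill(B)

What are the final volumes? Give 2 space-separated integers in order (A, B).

Answer: 8 11

Derivation:
Step 1: empty(A) -> (A=0 B=0)
Step 2: fill(A) -> (A=8 B=0)
Step 3: empty(A) -> (A=0 B=0)
Step 4: fill(B) -> (A=0 B=11)
Step 5: fill(A) -> (A=8 B=11)
Step 6: empty(A) -> (A=0 B=11)
Step 7: pour(B -> A) -> (A=8 B=3)
Step 8: fill(B) -> (A=8 B=11)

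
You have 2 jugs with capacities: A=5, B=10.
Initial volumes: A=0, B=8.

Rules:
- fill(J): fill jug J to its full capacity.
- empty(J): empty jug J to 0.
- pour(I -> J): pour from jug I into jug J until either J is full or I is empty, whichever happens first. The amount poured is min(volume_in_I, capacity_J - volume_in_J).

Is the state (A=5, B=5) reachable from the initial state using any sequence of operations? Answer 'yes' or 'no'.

BFS from (A=0, B=8):
  1. fill(B) -> (A=0 B=10)
  2. pour(B -> A) -> (A=5 B=5)
Target reached → yes.

Answer: yes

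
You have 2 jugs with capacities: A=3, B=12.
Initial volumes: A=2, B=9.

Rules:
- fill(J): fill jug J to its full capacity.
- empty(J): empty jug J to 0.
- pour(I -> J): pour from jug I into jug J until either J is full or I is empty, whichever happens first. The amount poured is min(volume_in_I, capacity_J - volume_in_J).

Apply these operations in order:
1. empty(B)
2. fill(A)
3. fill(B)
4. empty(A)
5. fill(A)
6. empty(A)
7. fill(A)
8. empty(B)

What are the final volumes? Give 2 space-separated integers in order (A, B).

Answer: 3 0

Derivation:
Step 1: empty(B) -> (A=2 B=0)
Step 2: fill(A) -> (A=3 B=0)
Step 3: fill(B) -> (A=3 B=12)
Step 4: empty(A) -> (A=0 B=12)
Step 5: fill(A) -> (A=3 B=12)
Step 6: empty(A) -> (A=0 B=12)
Step 7: fill(A) -> (A=3 B=12)
Step 8: empty(B) -> (A=3 B=0)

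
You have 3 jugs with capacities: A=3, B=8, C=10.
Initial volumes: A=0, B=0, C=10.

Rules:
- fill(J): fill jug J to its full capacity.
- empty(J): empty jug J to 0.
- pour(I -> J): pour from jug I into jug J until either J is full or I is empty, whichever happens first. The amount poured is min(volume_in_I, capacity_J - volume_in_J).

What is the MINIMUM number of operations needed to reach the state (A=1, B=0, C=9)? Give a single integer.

Answer: 7

Derivation:
BFS from (A=0, B=0, C=10). One shortest path:
  1. pour(C -> A) -> (A=3 B=0 C=7)
  2. pour(A -> B) -> (A=0 B=3 C=7)
  3. pour(C -> A) -> (A=3 B=3 C=4)
  4. pour(A -> B) -> (A=0 B=6 C=4)
  5. pour(C -> A) -> (A=3 B=6 C=1)
  6. pour(A -> B) -> (A=1 B=8 C=1)
  7. pour(B -> C) -> (A=1 B=0 C=9)
Reached target in 7 moves.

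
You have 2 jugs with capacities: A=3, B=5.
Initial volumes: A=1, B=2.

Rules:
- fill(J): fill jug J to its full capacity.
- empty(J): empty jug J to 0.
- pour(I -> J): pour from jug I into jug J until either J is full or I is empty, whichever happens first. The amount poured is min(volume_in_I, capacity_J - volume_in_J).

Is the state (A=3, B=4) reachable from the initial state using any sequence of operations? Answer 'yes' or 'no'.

Answer: yes

Derivation:
BFS from (A=1, B=2):
  1. empty(A) -> (A=0 B=2)
  2. pour(B -> A) -> (A=2 B=0)
  3. fill(B) -> (A=2 B=5)
  4. pour(B -> A) -> (A=3 B=4)
Target reached → yes.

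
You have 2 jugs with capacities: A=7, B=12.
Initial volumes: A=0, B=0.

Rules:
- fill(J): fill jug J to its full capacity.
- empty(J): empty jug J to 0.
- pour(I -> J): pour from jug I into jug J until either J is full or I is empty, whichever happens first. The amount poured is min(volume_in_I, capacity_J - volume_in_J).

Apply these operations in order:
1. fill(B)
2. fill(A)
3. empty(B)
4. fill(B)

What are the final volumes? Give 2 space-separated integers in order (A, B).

Answer: 7 12

Derivation:
Step 1: fill(B) -> (A=0 B=12)
Step 2: fill(A) -> (A=7 B=12)
Step 3: empty(B) -> (A=7 B=0)
Step 4: fill(B) -> (A=7 B=12)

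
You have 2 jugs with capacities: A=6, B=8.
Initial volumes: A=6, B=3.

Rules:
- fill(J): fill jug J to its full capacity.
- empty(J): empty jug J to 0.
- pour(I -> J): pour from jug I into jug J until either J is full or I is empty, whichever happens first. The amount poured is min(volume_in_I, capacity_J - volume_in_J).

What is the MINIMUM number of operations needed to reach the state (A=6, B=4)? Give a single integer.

BFS from (A=6, B=3). One shortest path:
  1. empty(A) -> (A=0 B=3)
  2. fill(B) -> (A=0 B=8)
  3. pour(B -> A) -> (A=6 B=2)
  4. empty(A) -> (A=0 B=2)
  5. pour(B -> A) -> (A=2 B=0)
  6. fill(B) -> (A=2 B=8)
  7. pour(B -> A) -> (A=6 B=4)
Reached target in 7 moves.

Answer: 7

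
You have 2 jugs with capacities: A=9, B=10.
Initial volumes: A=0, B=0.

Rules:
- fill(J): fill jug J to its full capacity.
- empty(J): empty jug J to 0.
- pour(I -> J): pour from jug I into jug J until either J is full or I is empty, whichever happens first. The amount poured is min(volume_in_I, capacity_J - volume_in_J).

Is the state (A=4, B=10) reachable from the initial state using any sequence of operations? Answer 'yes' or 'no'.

Answer: yes

Derivation:
BFS from (A=0, B=0):
  1. fill(B) -> (A=0 B=10)
  2. pour(B -> A) -> (A=9 B=1)
  3. empty(A) -> (A=0 B=1)
  4. pour(B -> A) -> (A=1 B=0)
  5. fill(B) -> (A=1 B=10)
  6. pour(B -> A) -> (A=9 B=2)
  7. empty(A) -> (A=0 B=2)
  8. pour(B -> A) -> (A=2 B=0)
  9. fill(B) -> (A=2 B=10)
  10. pour(B -> A) -> (A=9 B=3)
  11. empty(A) -> (A=0 B=3)
  12. pour(B -> A) -> (A=3 B=0)
  13. fill(B) -> (A=3 B=10)
  14. pour(B -> A) -> (A=9 B=4)
  15. empty(A) -> (A=0 B=4)
  16. pour(B -> A) -> (A=4 B=0)
  17. fill(B) -> (A=4 B=10)
Target reached → yes.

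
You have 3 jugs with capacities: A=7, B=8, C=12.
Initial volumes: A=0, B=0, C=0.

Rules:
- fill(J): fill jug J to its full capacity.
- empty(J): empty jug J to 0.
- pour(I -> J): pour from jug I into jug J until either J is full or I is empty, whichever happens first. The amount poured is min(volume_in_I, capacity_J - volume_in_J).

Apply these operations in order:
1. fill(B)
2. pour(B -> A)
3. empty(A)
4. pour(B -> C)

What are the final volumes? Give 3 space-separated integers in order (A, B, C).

Step 1: fill(B) -> (A=0 B=8 C=0)
Step 2: pour(B -> A) -> (A=7 B=1 C=0)
Step 3: empty(A) -> (A=0 B=1 C=0)
Step 4: pour(B -> C) -> (A=0 B=0 C=1)

Answer: 0 0 1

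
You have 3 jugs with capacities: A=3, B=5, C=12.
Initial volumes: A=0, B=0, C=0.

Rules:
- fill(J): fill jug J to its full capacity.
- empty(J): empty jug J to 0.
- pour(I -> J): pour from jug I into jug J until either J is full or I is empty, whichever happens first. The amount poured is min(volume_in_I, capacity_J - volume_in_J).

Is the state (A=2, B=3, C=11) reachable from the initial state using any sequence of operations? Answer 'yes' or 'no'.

Answer: no

Derivation:
BFS explored all 224 reachable states.
Reachable set includes: (0,0,0), (0,0,1), (0,0,2), (0,0,3), (0,0,4), (0,0,5), (0,0,6), (0,0,7), (0,0,8), (0,0,9), (0,0,10), (0,0,11) ...
Target (A=2, B=3, C=11) not in reachable set → no.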